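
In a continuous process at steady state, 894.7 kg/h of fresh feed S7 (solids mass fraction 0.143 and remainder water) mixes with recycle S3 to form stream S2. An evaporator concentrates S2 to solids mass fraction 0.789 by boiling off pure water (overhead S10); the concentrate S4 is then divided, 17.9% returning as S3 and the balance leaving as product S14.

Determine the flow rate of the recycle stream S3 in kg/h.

35.35 kg/h

Overall solids balance (none leaves overhead): solids in fresh feed = solids in product, i.e. 894.7×0.143 = (1−0.179)·S4·0.789.
S4 = 127.94/(0.789×0.821) = 197.51 kg/h.
Recycle S3 = 0.179×197.51 = 35.355 kg/h.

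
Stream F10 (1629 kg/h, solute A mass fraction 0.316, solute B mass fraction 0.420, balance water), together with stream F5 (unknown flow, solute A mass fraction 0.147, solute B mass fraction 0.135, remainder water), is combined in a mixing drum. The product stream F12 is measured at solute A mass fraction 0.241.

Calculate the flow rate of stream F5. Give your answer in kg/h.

Let F5 be the unknown flow. Total out = 1629 + F5.
solute A balance: 514.76 + 0.147·F5 = 0.241·(1629 + F5)
(0.147 − 0.241)·F5 = 0.241×1629 − 514.76 = -122.18
F5 = -122.18 / -0.094 = 1299.7 kg/h

1300 kg/h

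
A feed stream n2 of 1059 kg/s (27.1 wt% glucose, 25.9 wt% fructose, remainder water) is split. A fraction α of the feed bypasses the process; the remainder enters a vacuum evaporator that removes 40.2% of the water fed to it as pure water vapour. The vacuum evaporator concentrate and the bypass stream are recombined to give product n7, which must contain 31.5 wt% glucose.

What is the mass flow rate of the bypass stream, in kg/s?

276.1 kg/s

All 1059×0.271 = 286.99 kg/s of glucose reaches n7, so n7 = 286.99/0.315 = 911.08 kg/s and vapour = 147.92 kg/s.
The evaporator receives (1−α)·1059 of feed at 0.470 water and removes 0.402 of that water:
0.402×0.470×(1−α)×1059 = 147.92
(1−α) = 147.92/200.09 = 0.7393;  α = 0.2607.
Bypass flow = 0.2607×1059 = 276.09 kg/s.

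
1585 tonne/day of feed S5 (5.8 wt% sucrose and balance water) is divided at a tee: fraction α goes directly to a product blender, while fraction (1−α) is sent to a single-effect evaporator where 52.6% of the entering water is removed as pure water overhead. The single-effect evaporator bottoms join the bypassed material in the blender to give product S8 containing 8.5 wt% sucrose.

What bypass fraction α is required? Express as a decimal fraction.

All 1585×0.058 = 91.93 tonne/day of sucrose reaches S8, so S8 = 91.93/0.085 = 1081.5 tonne/day and vapour = 503.47 tonne/day.
The evaporator receives (1−α)·1585 of feed at 0.942 water and removes 0.526 of that water:
0.526×0.942×(1−α)×1585 = 503.47
(1−α) = 503.47/785.35 = 0.6411;  α = 0.3589.

0.359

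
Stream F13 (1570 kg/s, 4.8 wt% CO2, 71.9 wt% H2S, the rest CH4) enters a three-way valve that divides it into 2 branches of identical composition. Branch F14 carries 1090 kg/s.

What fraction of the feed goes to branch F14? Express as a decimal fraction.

0.694

Fraction to F14 = 1090/1570 = 0.6943.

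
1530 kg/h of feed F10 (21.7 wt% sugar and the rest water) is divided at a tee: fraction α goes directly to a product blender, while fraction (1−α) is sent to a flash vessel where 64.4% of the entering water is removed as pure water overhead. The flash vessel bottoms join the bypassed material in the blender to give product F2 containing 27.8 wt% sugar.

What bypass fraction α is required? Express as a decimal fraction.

All 1530×0.217 = 332.01 kg/h of sugar reaches F2, so F2 = 332.01/0.278 = 1194.3 kg/h and vapour = 335.72 kg/h.
The evaporator receives (1−α)·1530 of feed at 0.783 water and removes 0.644 of that water:
0.644×0.783×(1−α)×1530 = 335.72
(1−α) = 335.72/771.51 = 0.4351;  α = 0.5649.

0.565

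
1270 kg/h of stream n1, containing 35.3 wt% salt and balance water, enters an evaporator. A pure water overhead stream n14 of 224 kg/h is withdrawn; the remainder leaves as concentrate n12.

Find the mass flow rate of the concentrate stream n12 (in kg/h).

1046 kg/h

Concentrate = 1270 − 224 = 1046 kg/h.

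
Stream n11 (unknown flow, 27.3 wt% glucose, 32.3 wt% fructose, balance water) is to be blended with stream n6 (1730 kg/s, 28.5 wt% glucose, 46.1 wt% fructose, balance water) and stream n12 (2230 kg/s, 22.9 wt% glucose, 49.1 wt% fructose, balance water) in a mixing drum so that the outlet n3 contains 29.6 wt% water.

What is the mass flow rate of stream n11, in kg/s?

1003 kg/s

Let n11 be the unknown flow. Total out = 3960 + n11.
water balance: 1063.8 + 0.404·n11 = 0.296·(3960 + n11)
(0.404 − 0.296)·n11 = 0.296×3960 − 1063.8 = 108.34
n11 = 108.34 / 0.108 = 1003.1 kg/s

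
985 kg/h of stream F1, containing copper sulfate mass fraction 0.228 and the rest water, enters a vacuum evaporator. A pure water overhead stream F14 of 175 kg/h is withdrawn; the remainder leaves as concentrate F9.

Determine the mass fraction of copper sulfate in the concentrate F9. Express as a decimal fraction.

copper sulfate is not removed: 985×0.228 = 224.58 kg/h of copper sulfate enters F9.
Concentrate = 985 − 175 = 810 kg/h.
Mass fraction = 224.58/810 = 0.277.

0.277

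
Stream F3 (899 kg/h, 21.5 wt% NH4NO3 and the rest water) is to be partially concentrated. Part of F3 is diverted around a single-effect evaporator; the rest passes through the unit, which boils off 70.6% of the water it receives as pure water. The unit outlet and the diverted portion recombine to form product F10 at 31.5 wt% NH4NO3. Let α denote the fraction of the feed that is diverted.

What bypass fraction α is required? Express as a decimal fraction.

0.427

All 899×0.215 = 193.28 kg/h of NH4NO3 reaches F10, so F10 = 193.28/0.315 = 613.6 kg/h and vapour = 285.4 kg/h.
The evaporator receives (1−α)·899 of feed at 0.785 water and removes 0.706 of that water:
0.706×0.785×(1−α)×899 = 285.4
(1−α) = 285.4/498.23 = 0.5728;  α = 0.4272.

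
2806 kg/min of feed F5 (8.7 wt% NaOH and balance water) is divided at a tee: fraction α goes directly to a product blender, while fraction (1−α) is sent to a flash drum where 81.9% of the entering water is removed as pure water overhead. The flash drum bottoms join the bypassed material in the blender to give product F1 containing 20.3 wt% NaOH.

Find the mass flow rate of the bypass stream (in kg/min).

All 2806×0.087 = 244.12 kg/min of NaOH reaches F1, so F1 = 244.12/0.203 = 1202.6 kg/min and vapour = 1603.4 kg/min.
The evaporator receives (1−α)·2806 of feed at 0.913 water and removes 0.819 of that water:
0.819×0.913×(1−α)×2806 = 1603.4
(1−α) = 1603.4/2098.2 = 0.7642;  α = 0.2358.
Bypass flow = 0.2358×2806 = 661.65 kg/min.

661.7 kg/min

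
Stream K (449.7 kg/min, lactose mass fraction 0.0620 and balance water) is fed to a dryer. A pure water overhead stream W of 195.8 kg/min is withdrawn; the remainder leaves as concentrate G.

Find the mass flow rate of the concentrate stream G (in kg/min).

Concentrate = 449.7 − 195.8 = 253.9 kg/min.

253.9 kg/min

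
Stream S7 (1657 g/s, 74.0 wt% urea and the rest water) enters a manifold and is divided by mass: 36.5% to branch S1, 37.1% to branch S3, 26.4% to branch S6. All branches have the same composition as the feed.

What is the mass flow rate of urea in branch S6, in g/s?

Branch S6 total = 0.264×1657 = 437.45 g/s.
urea in S6 = 0.740×437.45 = 323.71 g/s.

323.7 g/s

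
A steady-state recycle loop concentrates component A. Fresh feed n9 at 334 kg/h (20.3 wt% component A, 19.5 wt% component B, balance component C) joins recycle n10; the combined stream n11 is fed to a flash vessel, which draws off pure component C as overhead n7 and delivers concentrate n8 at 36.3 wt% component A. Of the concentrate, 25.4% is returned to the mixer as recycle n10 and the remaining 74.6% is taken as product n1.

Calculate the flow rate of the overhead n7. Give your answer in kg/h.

Overall component A balance (none leaves overhead): component A in fresh feed = component A in product, i.e. 334×0.203 = (1−0.254)·n8·0.363.
n8 = 67.802/(0.363×0.746) = 250.38 kg/h.
Recycle n10 = 0.254×250.38 = 63.596 kg/h.
Combined feed n11 = 334 + 63.596 = 397.6 kg/h.
Overhead n7 = n11 − n8 = 397.6 − 250.38 = 147.22 kg/h.

147.2 kg/h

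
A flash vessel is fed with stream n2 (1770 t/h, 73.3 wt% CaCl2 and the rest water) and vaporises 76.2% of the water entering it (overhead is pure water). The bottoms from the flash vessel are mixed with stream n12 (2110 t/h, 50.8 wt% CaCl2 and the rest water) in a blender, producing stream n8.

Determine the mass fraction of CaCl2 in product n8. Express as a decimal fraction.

Vapour removed = 0.762×0.267×1770 = 360.11 t/h; concentrate = 1409.9 t/h.
CaCl2 reaching the mixer = 1297.4 (from concentrate) + 2110×0.508 = 2369.3 t/h.
Product flow = 1409.9 + 2110 = 3519.9 t/h; CaCl2 fraction = 0.6731.

0.6731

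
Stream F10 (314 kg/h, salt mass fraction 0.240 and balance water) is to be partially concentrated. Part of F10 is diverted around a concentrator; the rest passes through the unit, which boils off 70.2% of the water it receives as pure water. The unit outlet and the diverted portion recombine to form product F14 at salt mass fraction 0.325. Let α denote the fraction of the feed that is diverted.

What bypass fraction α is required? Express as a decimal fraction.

0.510

All 314×0.240 = 75.36 kg/h of salt reaches F14, so F14 = 75.36/0.325 = 231.88 kg/h and vapour = 82.123 kg/h.
The evaporator receives (1−α)·314 of feed at 0.760 water and removes 0.702 of that water:
0.702×0.760×(1−α)×314 = 82.123
(1−α) = 82.123/167.53 = 0.4902;  α = 0.5098.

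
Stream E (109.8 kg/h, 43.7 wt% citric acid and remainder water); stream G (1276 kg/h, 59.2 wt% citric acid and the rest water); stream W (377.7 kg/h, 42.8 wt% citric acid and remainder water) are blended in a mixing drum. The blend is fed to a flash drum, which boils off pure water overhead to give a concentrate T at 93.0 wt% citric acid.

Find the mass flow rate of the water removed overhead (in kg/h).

citric acid entering = 109.8×0.437 + 1276×0.592 + 377.7×0.428 = 965.03 kg/h.
All citric acid reports to T, so T = 965.03/0.930 = 1037.7 kg/h.
Total feed = 1763.5 kg/h; overhead = 1763.5 − 1037.7 = 725.83 kg/h.

725.8 kg/h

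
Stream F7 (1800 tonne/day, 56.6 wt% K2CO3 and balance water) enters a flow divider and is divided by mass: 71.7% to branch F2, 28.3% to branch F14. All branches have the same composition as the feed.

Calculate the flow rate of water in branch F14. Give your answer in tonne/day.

221.1 tonne/day

Branch F14 total = 0.283×1800 = 509.4 tonne/day.
water in F14 = 0.434×509.4 = 221.08 tonne/day.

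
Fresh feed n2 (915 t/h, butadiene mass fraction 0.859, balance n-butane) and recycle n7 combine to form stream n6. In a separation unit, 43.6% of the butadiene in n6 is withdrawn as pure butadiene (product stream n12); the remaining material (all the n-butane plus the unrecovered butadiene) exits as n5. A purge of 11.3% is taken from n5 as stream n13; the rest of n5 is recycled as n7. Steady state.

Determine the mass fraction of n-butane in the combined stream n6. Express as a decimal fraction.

n-butane enters only via n2 and leaves only via the purge: 915×0.141 = 0.113×(n-butane in n5), and the separation unit passes all n-butane, so n-butane in n6 = n-butane in n5 = 1141.7 t/h.
butadiene in n6: m_A = 915×0.859 + (1−0.113)·(1−0.436)·m_A, so m_A = 785.99/0.4997 = 1572.8 t/h.
n6 = 1572.8 + 1141.7 = 2714.5 t/h.
n-butane fraction in n6 = 1141.7/2714.5 = 0.421.

0.421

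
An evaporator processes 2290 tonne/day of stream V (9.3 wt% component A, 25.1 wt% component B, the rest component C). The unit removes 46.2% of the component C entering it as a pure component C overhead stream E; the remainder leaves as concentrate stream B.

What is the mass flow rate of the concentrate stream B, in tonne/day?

component C entering = 2290×0.656 = 1502.2 tonne/day; overhead removed = 0.462×1502.2 = 694.03 tonne/day.
Concentrate = 2290 − 694.03 = 1596 tonne/day.

1596 tonne/day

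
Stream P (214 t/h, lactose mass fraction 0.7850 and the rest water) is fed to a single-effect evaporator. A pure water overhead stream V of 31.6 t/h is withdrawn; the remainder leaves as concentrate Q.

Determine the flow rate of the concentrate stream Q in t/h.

Concentrate = 214 − 31.6 = 182.4 t/h.

182.4 t/h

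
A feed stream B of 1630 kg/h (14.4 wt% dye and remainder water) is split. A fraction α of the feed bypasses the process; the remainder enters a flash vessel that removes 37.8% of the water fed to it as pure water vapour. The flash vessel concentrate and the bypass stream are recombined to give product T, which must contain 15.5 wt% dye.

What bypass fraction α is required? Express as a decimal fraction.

0.781

All 1630×0.144 = 234.72 kg/h of dye reaches T, so T = 234.72/0.155 = 1514.3 kg/h and vapour = 115.68 kg/h.
The evaporator receives (1−α)·1630 of feed at 0.856 water and removes 0.378 of that water:
0.378×0.856×(1−α)×1630 = 115.68
(1−α) = 115.68/527.42 = 0.2193;  α = 0.7807.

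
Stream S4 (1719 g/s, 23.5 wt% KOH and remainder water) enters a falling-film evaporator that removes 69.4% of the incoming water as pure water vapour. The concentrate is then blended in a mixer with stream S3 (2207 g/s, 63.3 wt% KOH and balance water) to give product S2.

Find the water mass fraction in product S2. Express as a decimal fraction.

0.402

Vapour removed = 0.694×0.765×1719 = 912.63 g/s; concentrate = 806.37 g/s.
water reaching the mixer = 402.4 (from concentrate) + 2207×0.367 = 1212.4 g/s.
Product flow = 806.37 + 2207 = 3013.4 g/s; water fraction = 0.402.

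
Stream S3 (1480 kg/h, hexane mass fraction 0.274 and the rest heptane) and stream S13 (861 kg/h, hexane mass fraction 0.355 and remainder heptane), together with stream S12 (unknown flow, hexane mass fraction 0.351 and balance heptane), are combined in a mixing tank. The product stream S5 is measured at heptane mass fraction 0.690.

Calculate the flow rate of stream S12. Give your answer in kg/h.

Let S12 be the unknown flow. Total out = 2341 + S12.
heptane balance: 1629.8 + 0.649·S12 = 0.690·(2341 + S12)
(0.649 − 0.690)·S12 = 0.690×2341 − 1629.8 = -14.535
S12 = -14.535 / -0.041 = 354.51 kg/h

354.5 kg/h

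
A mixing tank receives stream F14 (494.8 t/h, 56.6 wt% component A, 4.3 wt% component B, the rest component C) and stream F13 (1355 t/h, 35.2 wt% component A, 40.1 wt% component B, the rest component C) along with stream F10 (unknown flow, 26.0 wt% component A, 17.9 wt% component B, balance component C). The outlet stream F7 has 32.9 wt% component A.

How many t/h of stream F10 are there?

2151 t/h

Let F10 be the unknown flow. Total out = 1849.8 + F10.
component A balance: 757.02 + 0.260·F10 = 0.329·(1849.8 + F10)
(0.260 − 0.329)·F10 = 0.329×1849.8 − 757.02 = -148.43
F10 = -148.43 / -0.069 = 2151.2 t/h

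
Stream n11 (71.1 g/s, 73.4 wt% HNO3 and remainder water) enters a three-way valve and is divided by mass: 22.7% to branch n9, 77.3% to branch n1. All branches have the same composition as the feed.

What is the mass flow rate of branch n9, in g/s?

16.14 g/s

Branch n9 flow = 0.227×71.1 = 16.14 g/s.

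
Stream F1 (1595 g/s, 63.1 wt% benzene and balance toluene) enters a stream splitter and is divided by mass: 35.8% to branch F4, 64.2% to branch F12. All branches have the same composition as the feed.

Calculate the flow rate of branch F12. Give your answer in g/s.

Branch F12 flow = 0.642×1595 = 1024 g/s.

1024 g/s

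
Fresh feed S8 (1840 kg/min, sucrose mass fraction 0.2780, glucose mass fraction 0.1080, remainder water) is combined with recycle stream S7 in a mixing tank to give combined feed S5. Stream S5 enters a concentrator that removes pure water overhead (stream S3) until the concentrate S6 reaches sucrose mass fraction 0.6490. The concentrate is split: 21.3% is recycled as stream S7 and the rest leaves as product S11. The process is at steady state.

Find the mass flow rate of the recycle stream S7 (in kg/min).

213.3 kg/min

Overall sucrose balance (none leaves overhead): sucrose in fresh feed = sucrose in product, i.e. 1840×0.278 = (1−0.213)·S6·0.649.
S6 = 511.52/(0.649×0.787) = 1001.5 kg/min.
Recycle S7 = 0.213×1001.5 = 213.32 kg/min.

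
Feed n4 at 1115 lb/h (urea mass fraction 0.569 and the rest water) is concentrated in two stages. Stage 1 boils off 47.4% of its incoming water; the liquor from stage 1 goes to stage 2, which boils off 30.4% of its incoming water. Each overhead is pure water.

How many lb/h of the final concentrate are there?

water in feed = 1115×0.431 = 480.56 lb/h.
After stage 1: water left = (1−0.474)×480.56 = 252.78; stream total = 887.21 lb/h.
After stage 2: water left = (1−0.304)×252.78 = 175.93; final concentrate = 810.37 lb/h.

810.4 lb/h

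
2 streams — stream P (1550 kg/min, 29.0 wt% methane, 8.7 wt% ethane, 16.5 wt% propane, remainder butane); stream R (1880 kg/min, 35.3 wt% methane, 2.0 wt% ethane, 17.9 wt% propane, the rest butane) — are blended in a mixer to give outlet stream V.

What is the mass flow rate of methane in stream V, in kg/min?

methane out = methane in = 1550×0.290 + 1880×0.353 = 1113.1 kg/min.

1113 kg/min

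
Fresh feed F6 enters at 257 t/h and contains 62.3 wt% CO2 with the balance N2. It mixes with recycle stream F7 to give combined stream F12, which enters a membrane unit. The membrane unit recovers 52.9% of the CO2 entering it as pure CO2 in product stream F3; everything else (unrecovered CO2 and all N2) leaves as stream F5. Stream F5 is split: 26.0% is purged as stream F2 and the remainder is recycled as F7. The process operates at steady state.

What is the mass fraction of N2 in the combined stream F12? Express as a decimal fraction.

N2 enters only via F6 and leaves only via the purge: 257×0.377 = 0.260×(N2 in F5), and the membrane unit passes all N2, so N2 in F12 = N2 in F5 = 372.65 t/h.
CO2 in F12: m_A = 257×0.623 + (1−0.260)·(1−0.529)·m_A, so m_A = 160.11/0.6515 = 245.77 t/h.
F12 = 245.77 + 372.65 = 618.42 t/h.
N2 fraction in F12 = 372.65/618.42 = 0.6026.

0.6026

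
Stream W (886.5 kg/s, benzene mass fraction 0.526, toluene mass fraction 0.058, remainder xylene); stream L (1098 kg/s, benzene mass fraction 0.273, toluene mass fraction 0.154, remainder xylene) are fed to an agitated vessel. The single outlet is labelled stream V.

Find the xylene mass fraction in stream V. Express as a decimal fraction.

Total flow out = 886.5 + 1098 = 1984.5 kg/s.
xylene in = 886.5×0.416 + 1098×0.573 = 997.94 kg/s.
xylene mass fraction in V = 997.94/1984.5 = 0.503.

0.503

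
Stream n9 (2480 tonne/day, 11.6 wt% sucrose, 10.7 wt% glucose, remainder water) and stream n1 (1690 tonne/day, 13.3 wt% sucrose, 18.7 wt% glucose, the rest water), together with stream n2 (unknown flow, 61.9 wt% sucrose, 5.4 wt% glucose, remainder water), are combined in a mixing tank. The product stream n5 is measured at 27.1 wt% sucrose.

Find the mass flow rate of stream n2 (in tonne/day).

Let n2 be the unknown flow. Total out = 4170 + n2.
sucrose balance: 512.45 + 0.619·n2 = 0.271·(4170 + n2)
(0.619 − 0.271)·n2 = 0.271×4170 − 512.45 = 617.62
n2 = 617.62 / 0.348 = 1774.8 tonne/day

1775 tonne/day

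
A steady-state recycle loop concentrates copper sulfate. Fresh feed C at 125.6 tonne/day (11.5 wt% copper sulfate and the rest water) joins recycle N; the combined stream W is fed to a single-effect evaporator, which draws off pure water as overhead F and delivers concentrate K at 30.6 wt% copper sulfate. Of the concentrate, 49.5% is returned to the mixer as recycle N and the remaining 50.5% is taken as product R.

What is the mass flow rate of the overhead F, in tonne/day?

Overall copper sulfate balance (none leaves overhead): copper sulfate in fresh feed = copper sulfate in product, i.e. 125.6×0.115 = (1−0.495)·K·0.306.
K = 14.444/(0.306×0.505) = 93.471 tonne/day.
Recycle N = 0.495×93.471 = 46.268 tonne/day.
Combined feed W = 125.6 + 46.268 = 171.87 tonne/day.
Overhead F = W − K = 171.87 − 93.471 = 78.397 tonne/day.

78.4 tonne/day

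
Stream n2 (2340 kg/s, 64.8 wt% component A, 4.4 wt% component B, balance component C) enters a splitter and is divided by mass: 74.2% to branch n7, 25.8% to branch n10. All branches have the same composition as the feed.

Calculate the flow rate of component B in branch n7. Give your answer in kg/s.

Branch n7 total = 0.742×2340 = 1736.3 kg/s.
component B in n7 = 0.044×1736.3 = 76.396 kg/s.

76.4 kg/s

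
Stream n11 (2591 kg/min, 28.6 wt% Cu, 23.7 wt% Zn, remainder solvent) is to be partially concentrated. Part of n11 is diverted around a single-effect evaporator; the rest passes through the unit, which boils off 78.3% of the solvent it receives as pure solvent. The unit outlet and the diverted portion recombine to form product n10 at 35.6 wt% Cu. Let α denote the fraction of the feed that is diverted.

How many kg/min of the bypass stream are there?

All 2591×0.286 = 741.03 kg/min of Cu reaches n10, so n10 = 741.03/0.356 = 2081.5 kg/min and vapour = 509.47 kg/min.
The evaporator receives (1−α)·2591 of feed at 0.477 solvent and removes 0.783 of that solvent:
0.783×0.477×(1−α)×2591 = 509.47
(1−α) = 509.47/967.72 = 0.5265;  α = 0.4735.
Bypass flow = 0.4735×2591 = 1226.9 kg/min.

1227 kg/min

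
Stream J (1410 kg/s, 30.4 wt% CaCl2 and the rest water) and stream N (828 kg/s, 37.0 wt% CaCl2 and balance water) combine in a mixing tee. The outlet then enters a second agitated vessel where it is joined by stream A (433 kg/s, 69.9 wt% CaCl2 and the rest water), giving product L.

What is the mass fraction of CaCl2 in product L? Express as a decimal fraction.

Overall, product flow = 2671 kg/s.
CaCl2 in = 1410×0.304 + 828×0.370 + 433×0.699 = 1037.7 kg/s.
CaCl2 fraction in L = 0.388.

0.388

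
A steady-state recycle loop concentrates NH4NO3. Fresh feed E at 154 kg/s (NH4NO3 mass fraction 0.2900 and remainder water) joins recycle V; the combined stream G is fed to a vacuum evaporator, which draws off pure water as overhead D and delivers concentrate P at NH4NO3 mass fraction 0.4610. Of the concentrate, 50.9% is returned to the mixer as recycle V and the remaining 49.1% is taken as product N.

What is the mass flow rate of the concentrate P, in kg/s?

Overall NH4NO3 balance (none leaves overhead): NH4NO3 in fresh feed = NH4NO3 in product, i.e. 154×0.290 = (1−0.509)·P·0.461.
P = 44.66/(0.461×0.491) = 197.3 kg/s.

197.3 kg/s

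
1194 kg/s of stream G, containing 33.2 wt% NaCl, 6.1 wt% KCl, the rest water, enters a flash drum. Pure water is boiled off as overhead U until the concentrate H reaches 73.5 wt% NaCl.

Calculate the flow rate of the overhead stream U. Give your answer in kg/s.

654.7 kg/s

NaCl is conserved: 1194×0.332 = 396.41 kg/s all reports to the concentrate.
Concentrate = 396.41/(target fraction) = 539.33 kg/s.
Overhead = 1194 − 539.33 = 654.67 kg/s.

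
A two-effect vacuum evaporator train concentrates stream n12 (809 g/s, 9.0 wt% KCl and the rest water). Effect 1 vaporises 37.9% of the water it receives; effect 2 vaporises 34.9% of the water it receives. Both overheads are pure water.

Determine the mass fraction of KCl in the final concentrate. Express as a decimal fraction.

0.197

water in feed = 809×0.910 = 736.19 g/s.
After stage 1: water left = (1−0.379)×736.19 = 457.17; stream total = 529.98 g/s.
After stage 2: water left = (1−0.349)×457.17 = 297.62; final concentrate = 370.43 g/s.
KCl fraction = 72.81/370.43 = 0.197.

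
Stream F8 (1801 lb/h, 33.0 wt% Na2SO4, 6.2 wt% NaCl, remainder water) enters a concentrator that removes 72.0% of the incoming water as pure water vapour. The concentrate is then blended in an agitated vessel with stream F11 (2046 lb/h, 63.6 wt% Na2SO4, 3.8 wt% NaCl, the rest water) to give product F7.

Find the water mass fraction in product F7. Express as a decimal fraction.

0.3183

Vapour removed = 0.720×0.608×1801 = 788.41 lb/h; concentrate = 1012.6 lb/h.
water reaching the mixer = 306.6 (from concentrate) + 2046×0.326 = 973.6 lb/h.
Product flow = 1012.6 + 2046 = 3058.6 lb/h; water fraction = 0.3183.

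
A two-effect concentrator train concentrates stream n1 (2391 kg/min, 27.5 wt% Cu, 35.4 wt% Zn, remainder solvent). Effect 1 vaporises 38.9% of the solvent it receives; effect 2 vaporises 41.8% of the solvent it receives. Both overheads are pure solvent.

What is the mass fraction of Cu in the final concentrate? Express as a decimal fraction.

solvent in feed = 2391×0.371 = 887.06 kg/min.
After stage 1: solvent left = (1−0.389)×887.06 = 541.99; stream total = 2045.9 kg/min.
After stage 2: solvent left = (1−0.418)×541.99 = 315.44; final concentrate = 1819.4 kg/min.
Cu fraction = 657.53/1819.4 = 0.361.

0.361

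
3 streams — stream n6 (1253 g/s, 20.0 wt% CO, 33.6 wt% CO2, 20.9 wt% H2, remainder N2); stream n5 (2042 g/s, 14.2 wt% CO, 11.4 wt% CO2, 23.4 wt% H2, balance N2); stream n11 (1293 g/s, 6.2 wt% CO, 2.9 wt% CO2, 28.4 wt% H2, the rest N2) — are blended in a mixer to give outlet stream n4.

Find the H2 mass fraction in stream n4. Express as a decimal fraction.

Total flow out = 1253 + 2042 + 1293 = 4588 g/s.
H2 in = 1253×0.209 + 2042×0.234 + 1293×0.284 = 1106.9 g/s.
H2 mass fraction in n4 = 1106.9/4588 = 0.2413.

0.2413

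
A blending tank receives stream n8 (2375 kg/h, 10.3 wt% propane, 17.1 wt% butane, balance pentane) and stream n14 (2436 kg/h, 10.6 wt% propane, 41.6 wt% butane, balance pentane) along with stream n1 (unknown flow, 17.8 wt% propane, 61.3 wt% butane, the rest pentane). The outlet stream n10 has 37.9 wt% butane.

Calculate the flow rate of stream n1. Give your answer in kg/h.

1726 kg/h

Let n1 be the unknown flow. Total out = 4811 + n1.
butane balance: 1419.5 + 0.613·n1 = 0.379·(4811 + n1)
(0.613 − 0.379)·n1 = 0.379×4811 − 1419.5 = 403.87
n1 = 403.87 / 0.234 = 1725.9 kg/h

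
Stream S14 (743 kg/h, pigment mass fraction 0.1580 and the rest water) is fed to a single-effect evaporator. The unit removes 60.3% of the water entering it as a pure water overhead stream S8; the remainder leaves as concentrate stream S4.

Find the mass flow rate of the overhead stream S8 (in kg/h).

377.2 kg/h

water entering = 743×0.842 = 625.61 kg/h; overhead removed = 0.603×625.61 = 377.24 kg/h.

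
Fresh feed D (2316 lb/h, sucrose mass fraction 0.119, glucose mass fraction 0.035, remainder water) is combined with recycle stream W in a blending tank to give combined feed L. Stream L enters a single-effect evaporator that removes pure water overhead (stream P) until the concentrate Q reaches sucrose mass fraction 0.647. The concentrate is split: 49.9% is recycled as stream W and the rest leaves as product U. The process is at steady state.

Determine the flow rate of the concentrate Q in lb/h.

850.2 lb/h

Overall sucrose balance (none leaves overhead): sucrose in fresh feed = sucrose in product, i.e. 2316×0.119 = (1−0.499)·Q·0.647.
Q = 275.6/(0.647×0.501) = 850.24 lb/h.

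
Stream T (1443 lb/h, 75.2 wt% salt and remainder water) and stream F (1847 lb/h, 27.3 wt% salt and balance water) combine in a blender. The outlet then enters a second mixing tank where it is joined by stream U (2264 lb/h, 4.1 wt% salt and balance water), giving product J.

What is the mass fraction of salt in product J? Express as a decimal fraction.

0.3029

Overall, product flow = 5554 lb/h.
salt in = 1443×0.752 + 1847×0.273 + 2264×0.041 = 1682.2 lb/h.
salt fraction in J = 0.3029.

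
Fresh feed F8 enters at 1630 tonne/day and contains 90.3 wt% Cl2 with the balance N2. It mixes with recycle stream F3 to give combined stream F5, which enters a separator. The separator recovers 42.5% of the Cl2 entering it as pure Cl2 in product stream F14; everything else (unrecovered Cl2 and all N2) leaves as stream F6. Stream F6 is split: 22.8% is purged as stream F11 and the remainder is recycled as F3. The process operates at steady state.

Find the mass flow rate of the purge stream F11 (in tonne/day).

N2 enters only via F8 and leaves only via the purge: 1630×0.097 = 0.228×(N2 in F6), and the separator passes all N2, so N2 in F5 = N2 in F6 = 693.46 tonne/day.
Cl2 in F5: m_A = 1630×0.903 + (1−0.228)·(1−0.425)·m_A, so m_A = 1471.9/0.5561 = 2646.8 tonne/day.
F6 = (1−0.425)×2646.8 + 693.46 = 2215.4 tonne/day.
Purge F11 = 0.228×2215.4 = 505.11 tonne/day.

505.1 tonne/day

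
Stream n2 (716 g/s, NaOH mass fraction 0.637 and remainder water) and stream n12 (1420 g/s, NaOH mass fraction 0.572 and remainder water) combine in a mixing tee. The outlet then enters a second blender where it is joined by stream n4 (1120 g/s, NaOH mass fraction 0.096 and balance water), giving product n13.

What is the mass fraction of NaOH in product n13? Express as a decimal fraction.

0.423

Overall, product flow = 3256 g/s.
NaOH in = 716×0.637 + 1420×0.572 + 1120×0.096 = 1375.9 g/s.
NaOH fraction in n13 = 0.423.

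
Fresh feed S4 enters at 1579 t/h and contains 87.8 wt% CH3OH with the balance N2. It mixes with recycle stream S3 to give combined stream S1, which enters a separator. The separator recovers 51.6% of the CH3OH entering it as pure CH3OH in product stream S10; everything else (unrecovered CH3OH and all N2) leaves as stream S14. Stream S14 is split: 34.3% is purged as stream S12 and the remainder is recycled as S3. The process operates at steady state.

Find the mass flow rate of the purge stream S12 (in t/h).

N2 enters only via S4 and leaves only via the purge: 1579×0.122 = 0.343×(N2 in S14), and the separator passes all N2, so N2 in S1 = N2 in S14 = 561.63 t/h.
CH3OH in S1: m_A = 1579×0.878 + (1−0.343)·(1−0.516)·m_A, so m_A = 1386.4/0.6820 = 2032.8 t/h.
S14 = (1−0.516)×2032.8 + 561.63 = 1545.5 t/h.
Purge S12 = 0.343×1545.5 = 530.1 t/h.

530.1 t/h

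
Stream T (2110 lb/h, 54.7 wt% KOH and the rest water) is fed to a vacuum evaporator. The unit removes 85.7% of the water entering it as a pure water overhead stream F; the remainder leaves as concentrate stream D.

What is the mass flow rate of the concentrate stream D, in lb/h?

1291 lb/h

water entering = 2110×0.453 = 955.83 lb/h; overhead removed = 0.857×955.83 = 819.15 lb/h.
Concentrate = 2110 − 819.15 = 1290.9 lb/h.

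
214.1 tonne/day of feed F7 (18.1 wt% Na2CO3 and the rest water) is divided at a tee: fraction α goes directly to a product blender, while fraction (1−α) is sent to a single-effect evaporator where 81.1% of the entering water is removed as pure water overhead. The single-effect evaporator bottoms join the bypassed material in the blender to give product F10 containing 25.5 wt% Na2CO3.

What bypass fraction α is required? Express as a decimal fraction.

All 214.1×0.181 = 38.752 tonne/day of Na2CO3 reaches F10, so F10 = 38.752/0.255 = 151.97 tonne/day and vapour = 62.131 tonne/day.
The evaporator receives (1−α)·214.1 of feed at 0.819 water and removes 0.811 of that water:
0.811×0.819×(1−α)×214.1 = 62.131
(1−α) = 62.131/142.21 = 0.4369;  α = 0.5631.

0.563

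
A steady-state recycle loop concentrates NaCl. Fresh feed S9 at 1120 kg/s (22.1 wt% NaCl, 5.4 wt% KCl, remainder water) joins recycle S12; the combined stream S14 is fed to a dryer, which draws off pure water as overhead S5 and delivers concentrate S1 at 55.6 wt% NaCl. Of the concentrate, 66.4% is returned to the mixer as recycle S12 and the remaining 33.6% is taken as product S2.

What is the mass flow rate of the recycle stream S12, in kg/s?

Overall NaCl balance (none leaves overhead): NaCl in fresh feed = NaCl in product, i.e. 1120×0.221 = (1−0.664)·S1·0.556.
S1 = 247.52/(0.556×0.336) = 1324.9 kg/s.
Recycle S12 = 0.664×1324.9 = 879.76 kg/s.

879.8 kg/s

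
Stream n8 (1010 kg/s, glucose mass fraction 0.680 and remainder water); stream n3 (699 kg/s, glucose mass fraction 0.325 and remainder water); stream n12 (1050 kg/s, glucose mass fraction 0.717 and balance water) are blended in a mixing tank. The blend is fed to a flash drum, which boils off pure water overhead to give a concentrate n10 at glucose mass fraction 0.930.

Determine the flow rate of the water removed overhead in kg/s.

966.7 kg/s

glucose entering = 1010×0.680 + 699×0.325 + 1050×0.717 = 1666.8 kg/s.
All glucose reports to n10, so n10 = 1666.8/0.930 = 1792.3 kg/s.
Total feed = 2759 kg/s; overhead = 2759 − 1792.3 = 966.72 kg/s.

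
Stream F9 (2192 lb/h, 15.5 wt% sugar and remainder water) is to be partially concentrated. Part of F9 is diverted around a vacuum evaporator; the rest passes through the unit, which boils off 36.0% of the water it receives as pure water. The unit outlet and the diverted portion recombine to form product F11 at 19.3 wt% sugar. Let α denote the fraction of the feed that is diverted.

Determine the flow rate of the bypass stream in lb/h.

773.2 lb/h

All 2192×0.155 = 339.76 lb/h of sugar reaches F11, so F11 = 339.76/0.193 = 1760.4 lb/h and vapour = 431.59 lb/h.
The evaporator receives (1−α)·2192 of feed at 0.845 water and removes 0.360 of that water:
0.360×0.845×(1−α)×2192 = 431.59
(1−α) = 431.59/666.81 = 0.6472;  α = 0.3528.
Bypass flow = 0.3528×2192 = 773.24 lb/h.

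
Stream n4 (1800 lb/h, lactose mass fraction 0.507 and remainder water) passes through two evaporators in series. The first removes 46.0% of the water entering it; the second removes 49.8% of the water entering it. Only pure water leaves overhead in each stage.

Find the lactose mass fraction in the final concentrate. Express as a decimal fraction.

0.791

water in feed = 1800×0.493 = 887.4 lb/h.
After stage 1: water left = (1−0.460)×887.4 = 479.2; stream total = 1391.8 lb/h.
After stage 2: water left = (1−0.498)×479.2 = 240.56; final concentrate = 1153.2 lb/h.
lactose fraction = 912.6/1153.2 = 0.791.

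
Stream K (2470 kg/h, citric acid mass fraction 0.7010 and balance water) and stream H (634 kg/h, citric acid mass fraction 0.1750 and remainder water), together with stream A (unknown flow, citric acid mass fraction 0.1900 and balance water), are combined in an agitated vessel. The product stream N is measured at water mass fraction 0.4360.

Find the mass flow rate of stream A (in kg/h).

245.4 kg/h

Let A be the unknown flow. Total out = 3104 + A.
water balance: 1261.6 + 0.810·A = 0.436·(3104 + A)
(0.810 − 0.436)·A = 0.436×3104 − 1261.6 = 91.764
A = 91.764 / 0.374 = 245.36 kg/h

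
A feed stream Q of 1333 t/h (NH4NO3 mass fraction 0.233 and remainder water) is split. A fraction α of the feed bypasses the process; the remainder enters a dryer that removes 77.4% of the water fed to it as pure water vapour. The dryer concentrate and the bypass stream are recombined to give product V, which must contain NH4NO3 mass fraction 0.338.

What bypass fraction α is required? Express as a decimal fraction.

All 1333×0.233 = 310.59 t/h of NH4NO3 reaches V, so V = 310.59/0.338 = 918.9 t/h and vapour = 414.1 t/h.
The evaporator receives (1−α)·1333 of feed at 0.767 water and removes 0.774 of that water:
0.774×0.767×(1−α)×1333 = 414.1
(1−α) = 414.1/791.35 = 0.5233;  α = 0.4767.

0.477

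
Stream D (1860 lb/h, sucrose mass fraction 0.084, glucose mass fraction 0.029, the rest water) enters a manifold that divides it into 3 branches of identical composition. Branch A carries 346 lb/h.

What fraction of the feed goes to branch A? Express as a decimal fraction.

0.186

Fraction to A = 346/1860 = 0.1860.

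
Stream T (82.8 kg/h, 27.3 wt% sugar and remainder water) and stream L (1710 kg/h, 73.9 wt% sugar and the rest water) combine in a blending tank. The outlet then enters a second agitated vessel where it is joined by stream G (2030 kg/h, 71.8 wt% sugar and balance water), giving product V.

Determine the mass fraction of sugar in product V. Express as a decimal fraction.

0.718

Overall, product flow = 3822.8 kg/h.
sugar in = 82.8×0.273 + 1710×0.739 + 2030×0.718 = 2743.8 kg/h.
sugar fraction in V = 0.718.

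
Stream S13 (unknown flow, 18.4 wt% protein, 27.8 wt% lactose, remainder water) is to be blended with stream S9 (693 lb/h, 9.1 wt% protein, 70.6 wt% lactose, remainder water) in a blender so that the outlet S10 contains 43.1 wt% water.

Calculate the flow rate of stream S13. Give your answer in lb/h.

Let S13 be the unknown flow. Total out = 693 + S13.
water balance: 140.68 + 0.538·S13 = 0.431·(693 + S13)
(0.538 − 0.431)·S13 = 0.431×693 − 140.68 = 158
S13 = 158 / 0.107 = 1476.7 lb/h

1477 lb/h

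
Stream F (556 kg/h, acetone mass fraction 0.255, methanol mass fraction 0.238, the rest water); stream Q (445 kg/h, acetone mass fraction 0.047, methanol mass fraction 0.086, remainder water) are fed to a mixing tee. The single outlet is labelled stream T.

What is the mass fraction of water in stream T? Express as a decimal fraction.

0.667

Total flow out = 556 + 445 = 1001 kg/h.
water in = 556×0.507 + 445×0.867 = 667.71 kg/h.
water mass fraction in T = 667.71/1001 = 0.667.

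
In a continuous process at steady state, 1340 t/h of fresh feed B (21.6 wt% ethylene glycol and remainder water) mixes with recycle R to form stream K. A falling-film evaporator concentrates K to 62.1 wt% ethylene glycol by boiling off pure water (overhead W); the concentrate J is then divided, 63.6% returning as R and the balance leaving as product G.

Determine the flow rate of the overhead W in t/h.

873.9 t/h

Overall ethylene glycol balance (none leaves overhead): ethylene glycol in fresh feed = ethylene glycol in product, i.e. 1340×0.216 = (1−0.636)·J·0.621.
J = 289.44/(0.621×0.364) = 1280.5 t/h.
Recycle R = 0.636×1280.5 = 814.37 t/h.
Combined feed K = 1340 + 814.37 = 2154.4 t/h.
Overhead W = K − J = 2154.4 − 1280.5 = 873.91 t/h.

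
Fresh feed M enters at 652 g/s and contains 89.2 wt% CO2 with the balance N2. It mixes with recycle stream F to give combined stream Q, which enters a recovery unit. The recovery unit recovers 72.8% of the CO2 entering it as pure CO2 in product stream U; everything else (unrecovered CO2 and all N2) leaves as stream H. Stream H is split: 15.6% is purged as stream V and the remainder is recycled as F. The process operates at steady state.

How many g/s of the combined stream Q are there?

N2 enters only via M and leaves only via the purge: 652×0.108 = 0.156×(N2 in H), and the recovery unit passes all N2, so N2 in Q = N2 in H = 451.38 g/s.
CO2 in Q: m_A = 652×0.892 + (1−0.156)·(1−0.728)·m_A, so m_A = 581.58/0.7704 = 754.88 g/s.
Q = 754.88 + 451.38 = 1206.3 g/s.

1206 g/s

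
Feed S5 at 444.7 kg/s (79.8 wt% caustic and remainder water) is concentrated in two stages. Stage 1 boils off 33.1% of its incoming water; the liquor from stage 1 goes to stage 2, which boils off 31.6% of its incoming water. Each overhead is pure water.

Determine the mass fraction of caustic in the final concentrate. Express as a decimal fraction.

water in feed = 444.7×0.202 = 89.829 kg/s.
After stage 1: water left = (1−0.331)×89.829 = 60.096; stream total = 414.97 kg/s.
After stage 2: water left = (1−0.316)×60.096 = 41.106; final concentrate = 395.98 kg/s.
caustic fraction = 354.87/395.98 = 0.896.

0.896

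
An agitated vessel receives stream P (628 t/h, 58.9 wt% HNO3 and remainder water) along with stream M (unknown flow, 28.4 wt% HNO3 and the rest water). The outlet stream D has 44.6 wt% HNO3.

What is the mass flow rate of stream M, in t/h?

554.3 t/h

Let M be the unknown flow. Total out = 628 + M.
HNO3 balance: 369.89 + 0.284·M = 0.446·(628 + M)
(0.284 − 0.446)·M = 0.446×628 − 369.89 = -89.804
M = -89.804 / -0.162 = 554.35 t/h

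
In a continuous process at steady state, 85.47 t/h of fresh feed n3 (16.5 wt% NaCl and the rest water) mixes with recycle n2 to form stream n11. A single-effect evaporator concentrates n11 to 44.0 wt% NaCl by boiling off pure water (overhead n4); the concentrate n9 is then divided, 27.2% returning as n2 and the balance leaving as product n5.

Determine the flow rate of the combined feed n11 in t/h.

97.45 t/h

Overall NaCl balance (none leaves overhead): NaCl in fresh feed = NaCl in product, i.e. 85.47×0.165 = (1−0.272)·n9·0.440.
n9 = 14.103/(0.440×0.728) = 44.026 t/h.
Recycle n2 = 0.272×44.026 = 11.975 t/h.
Combined feed n11 = 85.47 + 11.975 = 97.445 t/h.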